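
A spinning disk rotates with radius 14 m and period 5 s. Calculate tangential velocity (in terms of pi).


Given: radius r = 14 m, period T = 5 s
Using v = 2*pi*r / T
v = 2*pi*14 / 5
v = 28*pi / 5
v = 28/5*pi m/s

28/5*pi m/s


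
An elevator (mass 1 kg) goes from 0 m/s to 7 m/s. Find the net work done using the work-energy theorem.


Given: m = 1 kg, v0 = 0 m/s, v = 7 m/s
Using W = (1/2)*m*(v^2 - v0^2)
v^2 = 7^2 = 49
v0^2 = 0^2 = 0
v^2 - v0^2 = 49 - 0 = 49
W = (1/2)*1*49 = 49/2 J

49/2 J


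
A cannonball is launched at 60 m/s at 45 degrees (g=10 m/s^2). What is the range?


Given: v0 = 60 m/s, theta = 45 deg, g = 10 m/s^2
sin(2*45) = sin(90) = 1
Using R = v0^2 * sin(2*theta) / g
R = 60^2 * 1 / 10
R = 3600 / 10
R = 360 m

360 m


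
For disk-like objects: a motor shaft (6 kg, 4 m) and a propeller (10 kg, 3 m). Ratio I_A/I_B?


Given: M1=6 kg, R1=4 m, M2=10 kg, R2=3 m
For a disk: I = (1/2)*M*R^2, so I_A/I_B = (M1*R1^2)/(M2*R2^2)
M1*R1^2 = 6*16 = 96
M2*R2^2 = 10*9 = 90
I_A/I_B = 96/90 = 16/15

16/15


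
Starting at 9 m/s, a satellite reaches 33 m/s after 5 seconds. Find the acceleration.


Given: initial velocity v0 = 9 m/s, final velocity v = 33 m/s, time t = 5 s
Using a = (v - v0) / t
a = (33 - 9) / 5
a = 24 / 5
a = 24/5 m/s^2

24/5 m/s^2


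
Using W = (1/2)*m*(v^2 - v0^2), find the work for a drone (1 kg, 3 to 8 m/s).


Given: m = 1 kg, v0 = 3 m/s, v = 8 m/s
Using W = (1/2)*m*(v^2 - v0^2)
v^2 = 8^2 = 64
v0^2 = 3^2 = 9
v^2 - v0^2 = 64 - 9 = 55
W = (1/2)*1*55 = 55/2 J

55/2 J


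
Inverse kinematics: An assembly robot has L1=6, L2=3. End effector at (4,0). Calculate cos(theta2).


Given: L1 = 6, L2 = 3, target (x, y) = (4, 0)
Using cos(theta2) = (x^2 + y^2 - L1^2 - L2^2) / (2*L1*L2)
x^2 + y^2 = 4^2 + 0 = 16
L1^2 + L2^2 = 36 + 9 = 45
Numerator = 16 - 45 = -29
Denominator = 2*6*3 = 36
cos(theta2) = -29/36 = -29/36

-29/36


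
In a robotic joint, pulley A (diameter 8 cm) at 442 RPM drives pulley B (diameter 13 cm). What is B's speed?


Given: D1 = 8 cm, w1 = 442 RPM, D2 = 13 cm
Using D1*w1 = D2*w2
w2 = D1*w1 / D2
w2 = 8*442 / 13
w2 = 3536 / 13
w2 = 272 RPM

272 RPM


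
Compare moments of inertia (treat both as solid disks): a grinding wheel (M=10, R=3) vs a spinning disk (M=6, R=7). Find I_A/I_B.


Given: M1=10 kg, R1=3 m, M2=6 kg, R2=7 m
For a disk: I = (1/2)*M*R^2, so I_A/I_B = (M1*R1^2)/(M2*R2^2)
M1*R1^2 = 10*9 = 90
M2*R2^2 = 6*49 = 294
I_A/I_B = 90/294 = 15/49

15/49


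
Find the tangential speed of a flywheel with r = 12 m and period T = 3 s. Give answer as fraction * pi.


Given: radius r = 12 m, period T = 3 s
Using v = 2*pi*r / T
v = 2*pi*12 / 3
v = 24*pi / 3
v = 8*pi m/s

8*pi m/s


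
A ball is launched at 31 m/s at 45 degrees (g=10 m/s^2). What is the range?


Given: v0 = 31 m/s, theta = 45 deg, g = 10 m/s^2
sin(2*45) = sin(90) = 1
Using R = v0^2 * sin(2*theta) / g
R = 31^2 * 1 / 10
R = 961 / 10
R = 961/10 m

961/10 m


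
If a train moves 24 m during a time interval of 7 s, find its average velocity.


Given: distance d = 24 m, time t = 7 s
Using v = d / t
v = 24 / 7
v = 24/7 m/s

24/7 m/s


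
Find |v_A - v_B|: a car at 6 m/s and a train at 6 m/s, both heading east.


Given: v_A = 6 m/s east, v_B = 6 m/s east
Both move in the same direction; relative speed = |v_A - v_B|
|6 - 6| = |0|
= 0 m/s

0 m/s


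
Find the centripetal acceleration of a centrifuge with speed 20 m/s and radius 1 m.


Given: v = 20 m/s, r = 1 m
Using a_c = v^2 / r
a_c = 20^2 / 1
a_c = 400 / 1
a_c = 400 m/s^2

400 m/s^2


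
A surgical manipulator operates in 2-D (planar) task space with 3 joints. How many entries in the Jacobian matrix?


Given: task space dimension = 2, joints = 3
Jacobian is a 2 x 3 matrix
Total entries = rows * columns
Total = 2 * 3
Total = 6

6


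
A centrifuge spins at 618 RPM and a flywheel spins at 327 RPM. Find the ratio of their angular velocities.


Given: RPM_A = 618, RPM_B = 327
omega = 2*pi*RPM/60, so omega_A/omega_B = RPM_A / RPM_B
omega_A/omega_B = 618 / 327
omega_A/omega_B = 206/109

206/109


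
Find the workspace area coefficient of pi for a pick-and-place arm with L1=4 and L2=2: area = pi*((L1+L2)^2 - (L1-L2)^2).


Given: L1 = 4, L2 = 2
(L1+L2)^2 = (6)^2 = 36
(L1-L2)^2 = (2)^2 = 4
Difference = 36 - 4 = 32
This equals 4*L1*L2 = 4*4*2 = 32
Workspace area = 32*pi

32


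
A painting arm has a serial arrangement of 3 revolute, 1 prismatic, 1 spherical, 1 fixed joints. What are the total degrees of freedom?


Given: serial robot with 3 revolute, 1 prismatic, 1 spherical, 1 fixed joints
DOF contribution per joint type: revolute=1, prismatic=1, spherical=3, fixed=0
DOF = 3*1 + 1*1 + 1*3 + 1*0
DOF = 7

7


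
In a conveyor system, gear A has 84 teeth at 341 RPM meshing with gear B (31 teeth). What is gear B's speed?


Given: N1 = 84 teeth, w1 = 341 RPM, N2 = 31 teeth
Using N1*w1 = N2*w2
w2 = N1*w1 / N2
w2 = 84*341 / 31
w2 = 28644 / 31
w2 = 924 RPM

924 RPM


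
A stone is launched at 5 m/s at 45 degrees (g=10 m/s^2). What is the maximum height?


Given: v0 = 5 m/s, theta = 45 deg, g = 10 m/s^2
sin^2(45) = 1/2
Using H = v0^2 * sin^2(theta) / (2*g)
H = 5^2 * 1/2 / (2*10)
H = 25 * 1/2 / 20
H = 25/2 / 20
H = 5/8 m

5/8 m


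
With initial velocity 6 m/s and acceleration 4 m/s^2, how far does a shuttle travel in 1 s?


Given: v0 = 6 m/s, a = 4 m/s^2, t = 1 s
Using s = v0*t + (1/2)*a*t^2
s = 6*1 + (1/2)*4*1^2
s = 6 + (1/2)*4
s = 6 + 2
s = 8

8 m


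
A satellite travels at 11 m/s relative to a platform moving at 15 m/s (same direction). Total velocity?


Given: object velocity = 11 m/s, platform velocity = 15 m/s (same direction)
Using classical velocity addition: v_total = v_object + v_platform
v_total = 11 + 15
v_total = 26 m/s

26 m/s


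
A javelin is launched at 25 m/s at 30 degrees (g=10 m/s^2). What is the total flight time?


Given: v0 = 25 m/s, theta = 30 deg, g = 10 m/s^2
sin(30) = 1/2
Using T = 2*v0*sin(theta) / g
T = 2*25*1/2 / 10
T = 25 / 10
T = 5/2 s

5/2 s


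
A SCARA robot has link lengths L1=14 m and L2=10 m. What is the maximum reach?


Given: L1 = 14 m, L2 = 10 m
For a 2-link planar arm, max reach = L1 + L2 (fully extended)
Max reach = 14 + 10
Max reach = 24 m

24 m


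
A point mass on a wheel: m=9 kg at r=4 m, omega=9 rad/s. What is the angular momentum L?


Given: m = 9 kg, r = 4 m, omega = 9 rad/s
For a point mass: I = m*r^2
I = 9*4^2 = 9*16 = 144
L = I*omega = 144*9
L = 1296 kg*m^2/s

1296 kg*m^2/s


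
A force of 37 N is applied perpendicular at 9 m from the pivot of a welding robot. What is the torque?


Given: F = 37 N, r = 9 m, angle = 90 deg (perpendicular)
Using tau = F * r * sin(90)
sin(90) = 1
tau = 37 * 9 * 1
tau = 333 Nm

333 Nm


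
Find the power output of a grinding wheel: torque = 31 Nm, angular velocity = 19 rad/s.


Given: tau = 31 Nm, omega = 19 rad/s
Using P = tau * omega
P = 31 * 19
P = 589 W

589 W


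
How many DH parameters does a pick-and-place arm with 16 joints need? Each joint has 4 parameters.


Given: 16 joints, 4 DH parameters per joint (d, theta, a, alpha)
Total DH parameters = number_of_joints * 4
Total = 16 * 4
Total = 64

64


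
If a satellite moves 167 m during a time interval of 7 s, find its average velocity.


Given: distance d = 167 m, time t = 7 s
Using v = d / t
v = 167 / 7
v = 167/7 m/s

167/7 m/s


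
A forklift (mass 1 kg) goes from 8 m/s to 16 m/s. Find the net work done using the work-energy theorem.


Given: m = 1 kg, v0 = 8 m/s, v = 16 m/s
Using W = (1/2)*m*(v^2 - v0^2)
v^2 = 16^2 = 256
v0^2 = 8^2 = 64
v^2 - v0^2 = 256 - 64 = 192
W = (1/2)*1*192 = 96 J

96 J


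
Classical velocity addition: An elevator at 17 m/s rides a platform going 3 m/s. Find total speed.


Given: object velocity = 17 m/s, platform velocity = 3 m/s (same direction)
Using classical velocity addition: v_total = v_object + v_platform
v_total = 17 + 3
v_total = 20 m/s

20 m/s


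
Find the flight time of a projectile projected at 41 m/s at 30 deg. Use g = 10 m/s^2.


Given: v0 = 41 m/s, theta = 30 deg, g = 10 m/s^2
sin(30) = 1/2
Using T = 2*v0*sin(theta) / g
T = 2*41*1/2 / 10
T = 41 / 10
T = 41/10 s

41/10 s


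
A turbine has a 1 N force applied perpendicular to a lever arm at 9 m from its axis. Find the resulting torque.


Given: F = 1 N, r = 9 m, angle = 90 deg (perpendicular)
Using tau = F * r * sin(90)
sin(90) = 1
tau = 1 * 9 * 1
tau = 9 Nm

9 Nm


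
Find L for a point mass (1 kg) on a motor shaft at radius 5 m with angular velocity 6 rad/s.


Given: m = 1 kg, r = 5 m, omega = 6 rad/s
For a point mass: I = m*r^2
I = 1*5^2 = 1*25 = 25
L = I*omega = 25*6
L = 150 kg*m^2/s

150 kg*m^2/s


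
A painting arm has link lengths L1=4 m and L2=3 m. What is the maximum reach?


Given: L1 = 4 m, L2 = 3 m
For a 2-link planar arm, max reach = L1 + L2 (fully extended)
Max reach = 4 + 3
Max reach = 7 m

7 m


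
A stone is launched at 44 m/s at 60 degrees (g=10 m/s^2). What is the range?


Given: v0 = 44 m/s, theta = 60 deg, g = 10 m/s^2
sin(2*60) = sin(120) = sqrt(3)/2
Using R = v0^2 * sin(2*theta) / g
R = 44^2 * (sqrt(3)/2) / 10
R = 1936 * sqrt(3) / 20
R = 484/5*sqrt(3) m

484/5*sqrt(3) m


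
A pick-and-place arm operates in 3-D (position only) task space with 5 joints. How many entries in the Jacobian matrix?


Given: task space dimension = 3, joints = 5
Jacobian is a 3 x 5 matrix
Total entries = rows * columns
Total = 3 * 5
Total = 15

15


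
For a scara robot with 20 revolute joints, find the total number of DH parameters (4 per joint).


Given: 20 joints, 4 DH parameters per joint (d, theta, a, alpha)
Total DH parameters = number_of_joints * 4
Total = 20 * 4
Total = 80

80


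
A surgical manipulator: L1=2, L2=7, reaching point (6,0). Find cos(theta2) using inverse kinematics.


Given: L1 = 2, L2 = 7, target (x, y) = (6, 0)
Using cos(theta2) = (x^2 + y^2 - L1^2 - L2^2) / (2*L1*L2)
x^2 + y^2 = 6^2 + 0 = 36
L1^2 + L2^2 = 4 + 49 = 53
Numerator = 36 - 53 = -17
Denominator = 2*2*7 = 28
cos(theta2) = -17/28 = -17/28

-17/28


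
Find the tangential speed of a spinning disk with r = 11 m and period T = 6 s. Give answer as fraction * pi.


Given: radius r = 11 m, period T = 6 s
Using v = 2*pi*r / T
v = 2*pi*11 / 6
v = 22*pi / 6
v = 11/3*pi m/s

11/3*pi m/s


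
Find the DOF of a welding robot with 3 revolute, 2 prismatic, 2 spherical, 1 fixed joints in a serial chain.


Given: serial robot with 3 revolute, 2 prismatic, 2 spherical, 1 fixed joints
DOF contribution per joint type: revolute=1, prismatic=1, spherical=3, fixed=0
DOF = 3*1 + 2*1 + 2*3 + 1*0
DOF = 11

11


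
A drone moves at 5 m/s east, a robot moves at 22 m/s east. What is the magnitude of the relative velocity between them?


Given: v_A = 5 m/s east, v_B = 22 m/s east
Both move in the same direction; relative speed = |v_A - v_B|
|5 - 22| = |-17|
= 17 m/s

17 m/s


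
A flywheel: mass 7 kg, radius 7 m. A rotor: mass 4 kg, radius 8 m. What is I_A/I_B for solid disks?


Given: M1=7 kg, R1=7 m, M2=4 kg, R2=8 m
For a disk: I = (1/2)*M*R^2, so I_A/I_B = (M1*R1^2)/(M2*R2^2)
M1*R1^2 = 7*49 = 343
M2*R2^2 = 4*64 = 256
I_A/I_B = 343/256 = 343/256

343/256


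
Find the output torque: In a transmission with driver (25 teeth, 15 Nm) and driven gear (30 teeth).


Given: N1 = 25, N2 = 30, T1 = 15 Nm
Using T2/T1 = N2/N1
T2 = T1 * N2 / N1
T2 = 15 * 30 / 25
T2 = 450 / 25
T2 = 18 Nm

18 Nm


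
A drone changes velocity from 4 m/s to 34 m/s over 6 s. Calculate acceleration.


Given: initial velocity v0 = 4 m/s, final velocity v = 34 m/s, time t = 6 s
Using a = (v - v0) / t
a = (34 - 4) / 6
a = 30 / 6
a = 5 m/s^2

5 m/s^2


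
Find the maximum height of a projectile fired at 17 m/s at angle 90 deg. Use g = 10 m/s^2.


Given: v0 = 17 m/s, theta = 90 deg, g = 10 m/s^2
sin^2(90) = 1
Using H = v0^2 * sin^2(theta) / (2*g)
H = 17^2 * 1 / (2*10)
H = 289 * 1 / 20
H = 289 / 20
H = 289/20 m

289/20 m


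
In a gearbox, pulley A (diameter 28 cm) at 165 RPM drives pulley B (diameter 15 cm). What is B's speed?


Given: D1 = 28 cm, w1 = 165 RPM, D2 = 15 cm
Using D1*w1 = D2*w2
w2 = D1*w1 / D2
w2 = 28*165 / 15
w2 = 4620 / 15
w2 = 308 RPM

308 RPM


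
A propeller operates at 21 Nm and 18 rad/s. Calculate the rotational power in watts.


Given: tau = 21 Nm, omega = 18 rad/s
Using P = tau * omega
P = 21 * 18
P = 378 W

378 W


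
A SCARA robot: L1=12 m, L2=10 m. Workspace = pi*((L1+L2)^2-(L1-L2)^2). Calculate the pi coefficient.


Given: L1 = 12, L2 = 10
(L1+L2)^2 = (22)^2 = 484
(L1-L2)^2 = (2)^2 = 4
Difference = 484 - 4 = 480
This equals 4*L1*L2 = 4*12*10 = 480
Workspace area = 480*pi

480


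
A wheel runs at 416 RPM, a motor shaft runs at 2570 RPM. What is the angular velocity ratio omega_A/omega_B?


Given: RPM_A = 416, RPM_B = 2570
omega = 2*pi*RPM/60, so omega_A/omega_B = RPM_A / RPM_B
omega_A/omega_B = 416 / 2570
omega_A/omega_B = 208/1285

208/1285


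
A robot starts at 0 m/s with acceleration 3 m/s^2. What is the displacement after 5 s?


Given: v0 = 0 m/s, a = 3 m/s^2, t = 5 s
Using s = v0*t + (1/2)*a*t^2
s = 0*5 + (1/2)*3*5^2
s = 0 + (1/2)*75
s = 0 + 75/2
s = 75/2

75/2 m


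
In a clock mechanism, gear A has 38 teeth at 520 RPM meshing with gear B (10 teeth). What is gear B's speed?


Given: N1 = 38 teeth, w1 = 520 RPM, N2 = 10 teeth
Using N1*w1 = N2*w2
w2 = N1*w1 / N2
w2 = 38*520 / 10
w2 = 19760 / 10
w2 = 1976 RPM

1976 RPM


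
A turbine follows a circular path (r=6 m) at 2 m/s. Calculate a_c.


Given: v = 2 m/s, r = 6 m
Using a_c = v^2 / r
a_c = 2^2 / 6
a_c = 4 / 6
a_c = 2/3 m/s^2

2/3 m/s^2


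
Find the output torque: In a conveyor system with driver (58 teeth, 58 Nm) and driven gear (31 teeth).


Given: N1 = 58, N2 = 31, T1 = 58 Nm
Using T2/T1 = N2/N1
T2 = T1 * N2 / N1
T2 = 58 * 31 / 58
T2 = 1798 / 58
T2 = 31 Nm

31 Nm


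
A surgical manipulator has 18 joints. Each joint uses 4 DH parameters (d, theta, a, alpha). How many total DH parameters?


Given: 18 joints, 4 DH parameters per joint (d, theta, a, alpha)
Total DH parameters = number_of_joints * 4
Total = 18 * 4
Total = 72

72


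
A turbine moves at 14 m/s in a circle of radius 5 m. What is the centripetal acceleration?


Given: v = 14 m/s, r = 5 m
Using a_c = v^2 / r
a_c = 14^2 / 5
a_c = 196 / 5
a_c = 196/5 m/s^2

196/5 m/s^2


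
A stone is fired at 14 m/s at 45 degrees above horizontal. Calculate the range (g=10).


Given: v0 = 14 m/s, theta = 45 deg, g = 10 m/s^2
sin(2*45) = sin(90) = 1
Using R = v0^2 * sin(2*theta) / g
R = 14^2 * 1 / 10
R = 196 / 10
R = 98/5 m

98/5 m


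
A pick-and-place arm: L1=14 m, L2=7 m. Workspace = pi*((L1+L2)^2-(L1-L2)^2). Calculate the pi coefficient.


Given: L1 = 14, L2 = 7
(L1+L2)^2 = (21)^2 = 441
(L1-L2)^2 = (7)^2 = 49
Difference = 441 - 49 = 392
This equals 4*L1*L2 = 4*14*7 = 392
Workspace area = 392*pi

392


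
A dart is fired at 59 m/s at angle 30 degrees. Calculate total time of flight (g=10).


Given: v0 = 59 m/s, theta = 30 deg, g = 10 m/s^2
sin(30) = 1/2
Using T = 2*v0*sin(theta) / g
T = 2*59*1/2 / 10
T = 59 / 10
T = 59/10 s

59/10 s


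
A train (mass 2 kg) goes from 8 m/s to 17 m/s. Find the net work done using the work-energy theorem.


Given: m = 2 kg, v0 = 8 m/s, v = 17 m/s
Using W = (1/2)*m*(v^2 - v0^2)
v^2 = 17^2 = 289
v0^2 = 8^2 = 64
v^2 - v0^2 = 289 - 64 = 225
W = (1/2)*2*225 = 225 J

225 J


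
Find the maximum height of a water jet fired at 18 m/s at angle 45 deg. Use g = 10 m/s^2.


Given: v0 = 18 m/s, theta = 45 deg, g = 10 m/s^2
sin^2(45) = 1/2
Using H = v0^2 * sin^2(theta) / (2*g)
H = 18^2 * 1/2 / (2*10)
H = 324 * 1/2 / 20
H = 162 / 20
H = 81/10 m

81/10 m


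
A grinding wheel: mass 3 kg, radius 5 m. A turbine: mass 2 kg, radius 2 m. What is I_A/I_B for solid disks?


Given: M1=3 kg, R1=5 m, M2=2 kg, R2=2 m
For a disk: I = (1/2)*M*R^2, so I_A/I_B = (M1*R1^2)/(M2*R2^2)
M1*R1^2 = 3*25 = 75
M2*R2^2 = 2*4 = 8
I_A/I_B = 75/8 = 75/8

75/8


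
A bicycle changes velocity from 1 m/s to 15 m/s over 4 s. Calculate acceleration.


Given: initial velocity v0 = 1 m/s, final velocity v = 15 m/s, time t = 4 s
Using a = (v - v0) / t
a = (15 - 1) / 4
a = 14 / 4
a = 7/2 m/s^2

7/2 m/s^2


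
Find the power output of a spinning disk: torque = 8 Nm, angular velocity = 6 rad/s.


Given: tau = 8 Nm, omega = 6 rad/s
Using P = tau * omega
P = 8 * 6
P = 48 W

48 W


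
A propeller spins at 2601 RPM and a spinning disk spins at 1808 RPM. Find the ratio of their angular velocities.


Given: RPM_A = 2601, RPM_B = 1808
omega = 2*pi*RPM/60, so omega_A/omega_B = RPM_A / RPM_B
omega_A/omega_B = 2601 / 1808
omega_A/omega_B = 2601/1808

2601/1808


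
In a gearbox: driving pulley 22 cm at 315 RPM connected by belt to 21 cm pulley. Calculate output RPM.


Given: D1 = 22 cm, w1 = 315 RPM, D2 = 21 cm
Using D1*w1 = D2*w2
w2 = D1*w1 / D2
w2 = 22*315 / 21
w2 = 6930 / 21
w2 = 330 RPM

330 RPM


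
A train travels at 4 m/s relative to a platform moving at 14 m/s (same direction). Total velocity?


Given: object velocity = 4 m/s, platform velocity = 14 m/s (same direction)
Using classical velocity addition: v_total = v_object + v_platform
v_total = 4 + 14
v_total = 18 m/s

18 m/s


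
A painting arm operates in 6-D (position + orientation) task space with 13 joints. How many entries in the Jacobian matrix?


Given: task space dimension = 6, joints = 13
Jacobian is a 6 x 13 matrix
Total entries = rows * columns
Total = 6 * 13
Total = 78

78


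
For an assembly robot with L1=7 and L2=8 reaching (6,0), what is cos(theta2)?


Given: L1 = 7, L2 = 8, target (x, y) = (6, 0)
Using cos(theta2) = (x^2 + y^2 - L1^2 - L2^2) / (2*L1*L2)
x^2 + y^2 = 6^2 + 0 = 36
L1^2 + L2^2 = 49 + 64 = 113
Numerator = 36 - 113 = -77
Denominator = 2*7*8 = 112
cos(theta2) = -77/112 = -11/16

-11/16


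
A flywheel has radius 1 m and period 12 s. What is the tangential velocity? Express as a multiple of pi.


Given: radius r = 1 m, period T = 12 s
Using v = 2*pi*r / T
v = 2*pi*1 / 12
v = 2*pi / 12
v = 1/6*pi m/s

1/6*pi m/s


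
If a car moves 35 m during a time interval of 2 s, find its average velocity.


Given: distance d = 35 m, time t = 2 s
Using v = d / t
v = 35 / 2
v = 35/2 m/s

35/2 m/s


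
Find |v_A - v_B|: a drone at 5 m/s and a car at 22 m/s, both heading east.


Given: v_A = 5 m/s east, v_B = 22 m/s east
Both move in the same direction; relative speed = |v_A - v_B|
|5 - 22| = |-17|
= 17 m/s

17 m/s


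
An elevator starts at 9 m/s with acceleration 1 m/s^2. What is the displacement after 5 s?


Given: v0 = 9 m/s, a = 1 m/s^2, t = 5 s
Using s = v0*t + (1/2)*a*t^2
s = 9*5 + (1/2)*1*5^2
s = 45 + (1/2)*25
s = 45 + 25/2
s = 115/2

115/2 m


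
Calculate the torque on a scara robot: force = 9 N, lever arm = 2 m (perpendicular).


Given: F = 9 N, r = 2 m, angle = 90 deg (perpendicular)
Using tau = F * r * sin(90)
sin(90) = 1
tau = 9 * 2 * 1
tau = 18 Nm

18 Nm


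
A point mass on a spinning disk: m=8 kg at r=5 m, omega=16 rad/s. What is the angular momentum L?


Given: m = 8 kg, r = 5 m, omega = 16 rad/s
For a point mass: I = m*r^2
I = 8*5^2 = 8*25 = 200
L = I*omega = 200*16
L = 3200 kg*m^2/s

3200 kg*m^2/s


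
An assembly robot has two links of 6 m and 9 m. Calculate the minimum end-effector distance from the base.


Given: L1 = 6 m, L2 = 9 m
For a 2-link planar arm, min reach = |L1 - L2| (second link folded back)
Min reach = |6 - 9|
Min reach = 3 m

3 m


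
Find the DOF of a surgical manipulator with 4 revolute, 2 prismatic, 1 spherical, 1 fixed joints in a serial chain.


Given: serial robot with 4 revolute, 2 prismatic, 1 spherical, 1 fixed joints
DOF contribution per joint type: revolute=1, prismatic=1, spherical=3, fixed=0
DOF = 4*1 + 2*1 + 1*3 + 1*0
DOF = 9

9


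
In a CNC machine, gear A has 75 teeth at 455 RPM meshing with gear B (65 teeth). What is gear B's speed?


Given: N1 = 75 teeth, w1 = 455 RPM, N2 = 65 teeth
Using N1*w1 = N2*w2
w2 = N1*w1 / N2
w2 = 75*455 / 65
w2 = 34125 / 65
w2 = 525 RPM

525 RPM


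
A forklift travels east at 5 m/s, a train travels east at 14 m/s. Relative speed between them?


Given: v_A = 5 m/s east, v_B = 14 m/s east
Both move in the same direction; relative speed = |v_A - v_B|
|5 - 14| = |-9|
= 9 m/s

9 m/s


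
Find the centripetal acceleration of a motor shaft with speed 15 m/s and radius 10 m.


Given: v = 15 m/s, r = 10 m
Using a_c = v^2 / r
a_c = 15^2 / 10
a_c = 225 / 10
a_c = 45/2 m/s^2

45/2 m/s^2


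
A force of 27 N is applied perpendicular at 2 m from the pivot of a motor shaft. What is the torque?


Given: F = 27 N, r = 2 m, angle = 90 deg (perpendicular)
Using tau = F * r * sin(90)
sin(90) = 1
tau = 27 * 2 * 1
tau = 54 Nm

54 Nm


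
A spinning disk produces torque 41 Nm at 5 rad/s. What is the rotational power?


Given: tau = 41 Nm, omega = 5 rad/s
Using P = tau * omega
P = 41 * 5
P = 205 W

205 W


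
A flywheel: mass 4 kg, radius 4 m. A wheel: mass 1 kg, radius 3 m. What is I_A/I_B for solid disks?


Given: M1=4 kg, R1=4 m, M2=1 kg, R2=3 m
For a disk: I = (1/2)*M*R^2, so I_A/I_B = (M1*R1^2)/(M2*R2^2)
M1*R1^2 = 4*16 = 64
M2*R2^2 = 1*9 = 9
I_A/I_B = 64/9 = 64/9

64/9


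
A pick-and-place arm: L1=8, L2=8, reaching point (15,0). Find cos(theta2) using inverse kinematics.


Given: L1 = 8, L2 = 8, target (x, y) = (15, 0)
Using cos(theta2) = (x^2 + y^2 - L1^2 - L2^2) / (2*L1*L2)
x^2 + y^2 = 15^2 + 0 = 225
L1^2 + L2^2 = 64 + 64 = 128
Numerator = 225 - 128 = 97
Denominator = 2*8*8 = 128
cos(theta2) = 97/128 = 97/128

97/128


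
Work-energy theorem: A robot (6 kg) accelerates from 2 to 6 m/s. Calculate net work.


Given: m = 6 kg, v0 = 2 m/s, v = 6 m/s
Using W = (1/2)*m*(v^2 - v0^2)
v^2 = 6^2 = 36
v0^2 = 2^2 = 4
v^2 - v0^2 = 36 - 4 = 32
W = (1/2)*6*32 = 96 J

96 J


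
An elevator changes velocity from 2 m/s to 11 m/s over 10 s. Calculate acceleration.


Given: initial velocity v0 = 2 m/s, final velocity v = 11 m/s, time t = 10 s
Using a = (v - v0) / t
a = (11 - 2) / 10
a = 9 / 10
a = 9/10 m/s^2

9/10 m/s^2


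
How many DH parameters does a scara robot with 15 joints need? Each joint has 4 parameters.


Given: 15 joints, 4 DH parameters per joint (d, theta, a, alpha)
Total DH parameters = number_of_joints * 4
Total = 15 * 4
Total = 60

60


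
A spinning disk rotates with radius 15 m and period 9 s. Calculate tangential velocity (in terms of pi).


Given: radius r = 15 m, period T = 9 s
Using v = 2*pi*r / T
v = 2*pi*15 / 9
v = 30*pi / 9
v = 10/3*pi m/s

10/3*pi m/s


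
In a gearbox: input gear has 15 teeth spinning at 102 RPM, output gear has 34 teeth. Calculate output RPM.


Given: N1 = 15 teeth, w1 = 102 RPM, N2 = 34 teeth
Using N1*w1 = N2*w2
w2 = N1*w1 / N2
w2 = 15*102 / 34
w2 = 1530 / 34
w2 = 45 RPM

45 RPM


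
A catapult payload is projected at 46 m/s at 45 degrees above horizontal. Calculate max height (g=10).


Given: v0 = 46 m/s, theta = 45 deg, g = 10 m/s^2
sin^2(45) = 1/2
Using H = v0^2 * sin^2(theta) / (2*g)
H = 46^2 * 1/2 / (2*10)
H = 2116 * 1/2 / 20
H = 1058 / 20
H = 529/10 m

529/10 m


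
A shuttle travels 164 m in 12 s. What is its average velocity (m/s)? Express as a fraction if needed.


Given: distance d = 164 m, time t = 12 s
Using v = d / t
v = 164 / 12
v = 41/3 m/s

41/3 m/s


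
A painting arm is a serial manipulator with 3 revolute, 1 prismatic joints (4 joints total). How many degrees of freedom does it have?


Given: serial robot with 3 revolute, 1 prismatic joints
DOF contribution per joint type: revolute=1, prismatic=1, spherical=3, fixed=0
DOF = 3*1 + 1*1
DOF = 4

4


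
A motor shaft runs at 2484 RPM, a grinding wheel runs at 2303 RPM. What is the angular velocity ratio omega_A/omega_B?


Given: RPM_A = 2484, RPM_B = 2303
omega = 2*pi*RPM/60, so omega_A/omega_B = RPM_A / RPM_B
omega_A/omega_B = 2484 / 2303
omega_A/omega_B = 2484/2303

2484/2303


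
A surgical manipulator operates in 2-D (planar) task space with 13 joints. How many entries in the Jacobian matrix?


Given: task space dimension = 2, joints = 13
Jacobian is a 2 x 13 matrix
Total entries = rows * columns
Total = 2 * 13
Total = 26

26


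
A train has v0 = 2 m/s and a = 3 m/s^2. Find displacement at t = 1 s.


Given: v0 = 2 m/s, a = 3 m/s^2, t = 1 s
Using s = v0*t + (1/2)*a*t^2
s = 2*1 + (1/2)*3*1^2
s = 2 + (1/2)*3
s = 2 + 3/2
s = 7/2

7/2 m


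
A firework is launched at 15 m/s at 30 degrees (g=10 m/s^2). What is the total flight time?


Given: v0 = 15 m/s, theta = 30 deg, g = 10 m/s^2
sin(30) = 1/2
Using T = 2*v0*sin(theta) / g
T = 2*15*1/2 / 10
T = 15 / 10
T = 3/2 s

3/2 s


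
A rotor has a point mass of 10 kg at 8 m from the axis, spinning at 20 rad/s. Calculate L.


Given: m = 10 kg, r = 8 m, omega = 20 rad/s
For a point mass: I = m*r^2
I = 10*8^2 = 10*64 = 640
L = I*omega = 640*20
L = 12800 kg*m^2/s

12800 kg*m^2/s


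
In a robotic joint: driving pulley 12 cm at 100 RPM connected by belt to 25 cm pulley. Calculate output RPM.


Given: D1 = 12 cm, w1 = 100 RPM, D2 = 25 cm
Using D1*w1 = D2*w2
w2 = D1*w1 / D2
w2 = 12*100 / 25
w2 = 1200 / 25
w2 = 48 RPM

48 RPM


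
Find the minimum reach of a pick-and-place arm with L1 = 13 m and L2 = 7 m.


Given: L1 = 13 m, L2 = 7 m
For a 2-link planar arm, min reach = |L1 - L2| (second link folded back)
Min reach = |13 - 7|
Min reach = 6 m

6 m


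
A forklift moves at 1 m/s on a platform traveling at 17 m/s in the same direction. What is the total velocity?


Given: object velocity = 1 m/s, platform velocity = 17 m/s (same direction)
Using classical velocity addition: v_total = v_object + v_platform
v_total = 1 + 17
v_total = 18 m/s

18 m/s


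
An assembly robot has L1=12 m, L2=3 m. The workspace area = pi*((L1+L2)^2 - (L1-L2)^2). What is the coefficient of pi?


Given: L1 = 12, L2 = 3
(L1+L2)^2 = (15)^2 = 225
(L1-L2)^2 = (9)^2 = 81
Difference = 225 - 81 = 144
This equals 4*L1*L2 = 4*12*3 = 144
Workspace area = 144*pi

144


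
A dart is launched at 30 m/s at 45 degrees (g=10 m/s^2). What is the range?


Given: v0 = 30 m/s, theta = 45 deg, g = 10 m/s^2
sin(2*45) = sin(90) = 1
Using R = v0^2 * sin(2*theta) / g
R = 30^2 * 1 / 10
R = 900 / 10
R = 90 m

90 m


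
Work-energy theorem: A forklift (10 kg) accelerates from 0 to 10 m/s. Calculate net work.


Given: m = 10 kg, v0 = 0 m/s, v = 10 m/s
Using W = (1/2)*m*(v^2 - v0^2)
v^2 = 10^2 = 100
v0^2 = 0^2 = 0
v^2 - v0^2 = 100 - 0 = 100
W = (1/2)*10*100 = 500 J

500 J


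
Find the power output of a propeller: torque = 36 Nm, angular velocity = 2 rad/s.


Given: tau = 36 Nm, omega = 2 rad/s
Using P = tau * omega
P = 36 * 2
P = 72 W

72 W


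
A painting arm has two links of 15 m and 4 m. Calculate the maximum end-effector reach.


Given: L1 = 15 m, L2 = 4 m
For a 2-link planar arm, max reach = L1 + L2 (fully extended)
Max reach = 15 + 4
Max reach = 19 m

19 m


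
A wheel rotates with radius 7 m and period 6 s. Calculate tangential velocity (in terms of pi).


Given: radius r = 7 m, period T = 6 s
Using v = 2*pi*r / T
v = 2*pi*7 / 6
v = 14*pi / 6
v = 7/3*pi m/s

7/3*pi m/s


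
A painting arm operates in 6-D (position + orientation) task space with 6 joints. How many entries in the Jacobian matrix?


Given: task space dimension = 6, joints = 6
Jacobian is a 6 x 6 matrix
Total entries = rows * columns
Total = 6 * 6
Total = 36

36


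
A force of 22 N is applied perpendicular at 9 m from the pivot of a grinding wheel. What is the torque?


Given: F = 22 N, r = 9 m, angle = 90 deg (perpendicular)
Using tau = F * r * sin(90)
sin(90) = 1
tau = 22 * 9 * 1
tau = 198 Nm

198 Nm


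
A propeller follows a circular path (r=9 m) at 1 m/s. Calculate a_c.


Given: v = 1 m/s, r = 9 m
Using a_c = v^2 / r
a_c = 1^2 / 9
a_c = 1 / 9
a_c = 1/9 m/s^2

1/9 m/s^2


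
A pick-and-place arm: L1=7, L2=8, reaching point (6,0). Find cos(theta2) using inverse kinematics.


Given: L1 = 7, L2 = 8, target (x, y) = (6, 0)
Using cos(theta2) = (x^2 + y^2 - L1^2 - L2^2) / (2*L1*L2)
x^2 + y^2 = 6^2 + 0 = 36
L1^2 + L2^2 = 49 + 64 = 113
Numerator = 36 - 113 = -77
Denominator = 2*7*8 = 112
cos(theta2) = -77/112 = -11/16

-11/16


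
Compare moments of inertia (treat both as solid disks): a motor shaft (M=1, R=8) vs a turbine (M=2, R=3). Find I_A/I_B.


Given: M1=1 kg, R1=8 m, M2=2 kg, R2=3 m
For a disk: I = (1/2)*M*R^2, so I_A/I_B = (M1*R1^2)/(M2*R2^2)
M1*R1^2 = 1*64 = 64
M2*R2^2 = 2*9 = 18
I_A/I_B = 64/18 = 32/9

32/9


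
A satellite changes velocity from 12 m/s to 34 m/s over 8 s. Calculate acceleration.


Given: initial velocity v0 = 12 m/s, final velocity v = 34 m/s, time t = 8 s
Using a = (v - v0) / t
a = (34 - 12) / 8
a = 22 / 8
a = 11/4 m/s^2

11/4 m/s^2


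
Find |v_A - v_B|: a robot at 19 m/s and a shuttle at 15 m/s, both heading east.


Given: v_A = 19 m/s east, v_B = 15 m/s east
Both move in the same direction; relative speed = |v_A - v_B|
|19 - 15| = |4|
= 4 m/s

4 m/s


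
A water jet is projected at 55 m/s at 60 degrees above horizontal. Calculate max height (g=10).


Given: v0 = 55 m/s, theta = 60 deg, g = 10 m/s^2
sin^2(60) = 3/4
Using H = v0^2 * sin^2(theta) / (2*g)
H = 55^2 * 3/4 / (2*10)
H = 3025 * 3/4 / 20
H = 9075/4 / 20
H = 1815/16 m

1815/16 m


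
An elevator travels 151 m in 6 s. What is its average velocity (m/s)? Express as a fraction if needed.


Given: distance d = 151 m, time t = 6 s
Using v = d / t
v = 151 / 6
v = 151/6 m/s

151/6 m/s


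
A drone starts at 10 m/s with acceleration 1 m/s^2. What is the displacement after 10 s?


Given: v0 = 10 m/s, a = 1 m/s^2, t = 10 s
Using s = v0*t + (1/2)*a*t^2
s = 10*10 + (1/2)*1*10^2
s = 100 + (1/2)*100
s = 100 + 50
s = 150

150 m


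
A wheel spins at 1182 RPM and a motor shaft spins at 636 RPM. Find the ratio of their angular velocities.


Given: RPM_A = 1182, RPM_B = 636
omega = 2*pi*RPM/60, so omega_A/omega_B = RPM_A / RPM_B
omega_A/omega_B = 1182 / 636
omega_A/omega_B = 197/106

197/106


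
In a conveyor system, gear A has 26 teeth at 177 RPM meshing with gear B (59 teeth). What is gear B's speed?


Given: N1 = 26 teeth, w1 = 177 RPM, N2 = 59 teeth
Using N1*w1 = N2*w2
w2 = N1*w1 / N2
w2 = 26*177 / 59
w2 = 4602 / 59
w2 = 78 RPM

78 RPM


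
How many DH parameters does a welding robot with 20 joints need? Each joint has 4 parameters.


Given: 20 joints, 4 DH parameters per joint (d, theta, a, alpha)
Total DH parameters = number_of_joints * 4
Total = 20 * 4
Total = 80

80


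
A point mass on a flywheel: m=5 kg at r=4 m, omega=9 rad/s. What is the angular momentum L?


Given: m = 5 kg, r = 4 m, omega = 9 rad/s
For a point mass: I = m*r^2
I = 5*4^2 = 5*16 = 80
L = I*omega = 80*9
L = 720 kg*m^2/s

720 kg*m^2/s


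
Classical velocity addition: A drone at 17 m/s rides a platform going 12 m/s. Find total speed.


Given: object velocity = 17 m/s, platform velocity = 12 m/s (same direction)
Using classical velocity addition: v_total = v_object + v_platform
v_total = 17 + 12
v_total = 29 m/s

29 m/s


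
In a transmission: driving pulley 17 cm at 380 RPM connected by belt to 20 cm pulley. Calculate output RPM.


Given: D1 = 17 cm, w1 = 380 RPM, D2 = 20 cm
Using D1*w1 = D2*w2
w2 = D1*w1 / D2
w2 = 17*380 / 20
w2 = 6460 / 20
w2 = 323 RPM

323 RPM


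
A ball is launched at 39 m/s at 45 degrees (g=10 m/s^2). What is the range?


Given: v0 = 39 m/s, theta = 45 deg, g = 10 m/s^2
sin(2*45) = sin(90) = 1
Using R = v0^2 * sin(2*theta) / g
R = 39^2 * 1 / 10
R = 1521 / 10
R = 1521/10 m

1521/10 m


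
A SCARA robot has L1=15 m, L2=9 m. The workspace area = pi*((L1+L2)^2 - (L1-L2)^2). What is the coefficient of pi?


Given: L1 = 15, L2 = 9
(L1+L2)^2 = (24)^2 = 576
(L1-L2)^2 = (6)^2 = 36
Difference = 576 - 36 = 540
This equals 4*L1*L2 = 4*15*9 = 540
Workspace area = 540*pi

540


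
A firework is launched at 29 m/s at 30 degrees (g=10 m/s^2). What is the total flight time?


Given: v0 = 29 m/s, theta = 30 deg, g = 10 m/s^2
sin(30) = 1/2
Using T = 2*v0*sin(theta) / g
T = 2*29*1/2 / 10
T = 29 / 10
T = 29/10 s

29/10 s


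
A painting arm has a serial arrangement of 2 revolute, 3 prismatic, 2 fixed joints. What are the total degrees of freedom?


Given: serial robot with 2 revolute, 3 prismatic, 2 fixed joints
DOF contribution per joint type: revolute=1, prismatic=1, spherical=3, fixed=0
DOF = 2*1 + 3*1 + 2*0
DOF = 5

5


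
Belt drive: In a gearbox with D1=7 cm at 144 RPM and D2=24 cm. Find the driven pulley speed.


Given: D1 = 7 cm, w1 = 144 RPM, D2 = 24 cm
Using D1*w1 = D2*w2
w2 = D1*w1 / D2
w2 = 7*144 / 24
w2 = 1008 / 24
w2 = 42 RPM

42 RPM


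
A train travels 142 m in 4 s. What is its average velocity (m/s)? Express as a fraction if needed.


Given: distance d = 142 m, time t = 4 s
Using v = d / t
v = 142 / 4
v = 71/2 m/s

71/2 m/s


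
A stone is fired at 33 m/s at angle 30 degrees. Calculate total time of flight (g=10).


Given: v0 = 33 m/s, theta = 30 deg, g = 10 m/s^2
sin(30) = 1/2
Using T = 2*v0*sin(theta) / g
T = 2*33*1/2 / 10
T = 33 / 10
T = 33/10 s

33/10 s


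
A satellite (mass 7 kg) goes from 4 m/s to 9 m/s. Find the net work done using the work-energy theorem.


Given: m = 7 kg, v0 = 4 m/s, v = 9 m/s
Using W = (1/2)*m*(v^2 - v0^2)
v^2 = 9^2 = 81
v0^2 = 4^2 = 16
v^2 - v0^2 = 81 - 16 = 65
W = (1/2)*7*65 = 455/2 J

455/2 J


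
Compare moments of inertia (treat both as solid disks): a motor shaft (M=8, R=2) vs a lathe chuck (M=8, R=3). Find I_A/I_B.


Given: M1=8 kg, R1=2 m, M2=8 kg, R2=3 m
For a disk: I = (1/2)*M*R^2, so I_A/I_B = (M1*R1^2)/(M2*R2^2)
M1*R1^2 = 8*4 = 32
M2*R2^2 = 8*9 = 72
I_A/I_B = 32/72 = 4/9

4/9


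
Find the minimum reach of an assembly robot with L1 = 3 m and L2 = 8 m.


Given: L1 = 3 m, L2 = 8 m
For a 2-link planar arm, min reach = |L1 - L2| (second link folded back)
Min reach = |3 - 8|
Min reach = 5 m

5 m


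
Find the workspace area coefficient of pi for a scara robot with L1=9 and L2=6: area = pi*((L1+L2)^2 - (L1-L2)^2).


Given: L1 = 9, L2 = 6
(L1+L2)^2 = (15)^2 = 225
(L1-L2)^2 = (3)^2 = 9
Difference = 225 - 9 = 216
This equals 4*L1*L2 = 4*9*6 = 216
Workspace area = 216*pi

216


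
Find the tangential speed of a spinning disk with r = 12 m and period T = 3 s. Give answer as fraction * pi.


Given: radius r = 12 m, period T = 3 s
Using v = 2*pi*r / T
v = 2*pi*12 / 3
v = 24*pi / 3
v = 8*pi m/s

8*pi m/s


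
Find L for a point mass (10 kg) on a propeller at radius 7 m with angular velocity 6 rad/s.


Given: m = 10 kg, r = 7 m, omega = 6 rad/s
For a point mass: I = m*r^2
I = 10*7^2 = 10*49 = 490
L = I*omega = 490*6
L = 2940 kg*m^2/s

2940 kg*m^2/s


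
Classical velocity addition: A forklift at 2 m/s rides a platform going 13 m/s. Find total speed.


Given: object velocity = 2 m/s, platform velocity = 13 m/s (same direction)
Using classical velocity addition: v_total = v_object + v_platform
v_total = 2 + 13
v_total = 15 m/s

15 m/s


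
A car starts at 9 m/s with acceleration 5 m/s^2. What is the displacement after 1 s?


Given: v0 = 9 m/s, a = 5 m/s^2, t = 1 s
Using s = v0*t + (1/2)*a*t^2
s = 9*1 + (1/2)*5*1^2
s = 9 + (1/2)*5
s = 9 + 5/2
s = 23/2

23/2 m


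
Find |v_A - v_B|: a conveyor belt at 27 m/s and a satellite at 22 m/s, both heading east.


Given: v_A = 27 m/s east, v_B = 22 m/s east
Both move in the same direction; relative speed = |v_A - v_B|
|27 - 22| = |5|
= 5 m/s

5 m/s


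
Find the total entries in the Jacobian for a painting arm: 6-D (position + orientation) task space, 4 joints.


Given: task space dimension = 6, joints = 4
Jacobian is a 6 x 4 matrix
Total entries = rows * columns
Total = 6 * 4
Total = 24

24


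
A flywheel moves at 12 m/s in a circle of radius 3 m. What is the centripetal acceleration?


Given: v = 12 m/s, r = 3 m
Using a_c = v^2 / r
a_c = 12^2 / 3
a_c = 144 / 3
a_c = 48 m/s^2

48 m/s^2


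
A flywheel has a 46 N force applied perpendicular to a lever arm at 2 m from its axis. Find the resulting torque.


Given: F = 46 N, r = 2 m, angle = 90 deg (perpendicular)
Using tau = F * r * sin(90)
sin(90) = 1
tau = 46 * 2 * 1
tau = 92 Nm

92 Nm


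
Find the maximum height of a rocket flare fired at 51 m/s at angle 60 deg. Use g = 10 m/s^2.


Given: v0 = 51 m/s, theta = 60 deg, g = 10 m/s^2
sin^2(60) = 3/4
Using H = v0^2 * sin^2(theta) / (2*g)
H = 51^2 * 3/4 / (2*10)
H = 2601 * 3/4 / 20
H = 7803/4 / 20
H = 7803/80 m

7803/80 m


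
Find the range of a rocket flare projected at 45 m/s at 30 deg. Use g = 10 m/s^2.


Given: v0 = 45 m/s, theta = 30 deg, g = 10 m/s^2
sin(2*30) = sin(60) = sqrt(3)/2
Using R = v0^2 * sin(2*theta) / g
R = 45^2 * (sqrt(3)/2) / 10
R = 2025 * sqrt(3) / 20
R = 405/4*sqrt(3) m

405/4*sqrt(3) m


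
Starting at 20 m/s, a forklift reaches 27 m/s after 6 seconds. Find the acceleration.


Given: initial velocity v0 = 20 m/s, final velocity v = 27 m/s, time t = 6 s
Using a = (v - v0) / t
a = (27 - 20) / 6
a = 7 / 6
a = 7/6 m/s^2

7/6 m/s^2


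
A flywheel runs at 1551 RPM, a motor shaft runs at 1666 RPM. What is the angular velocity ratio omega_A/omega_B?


Given: RPM_A = 1551, RPM_B = 1666
omega = 2*pi*RPM/60, so omega_A/omega_B = RPM_A / RPM_B
omega_A/omega_B = 1551 / 1666
omega_A/omega_B = 1551/1666

1551/1666


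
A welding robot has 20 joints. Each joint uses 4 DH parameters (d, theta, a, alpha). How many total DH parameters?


Given: 20 joints, 4 DH parameters per joint (d, theta, a, alpha)
Total DH parameters = number_of_joints * 4
Total = 20 * 4
Total = 80

80


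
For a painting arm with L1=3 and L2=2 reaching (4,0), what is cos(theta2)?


Given: L1 = 3, L2 = 2, target (x, y) = (4, 0)
Using cos(theta2) = (x^2 + y^2 - L1^2 - L2^2) / (2*L1*L2)
x^2 + y^2 = 4^2 + 0 = 16
L1^2 + L2^2 = 9 + 4 = 13
Numerator = 16 - 13 = 3
Denominator = 2*3*2 = 12
cos(theta2) = 3/12 = 1/4

1/4


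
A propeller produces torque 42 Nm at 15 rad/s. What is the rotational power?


Given: tau = 42 Nm, omega = 15 rad/s
Using P = tau * omega
P = 42 * 15
P = 630 W

630 W


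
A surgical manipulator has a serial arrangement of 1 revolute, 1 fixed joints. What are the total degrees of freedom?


Given: serial robot with 1 revolute, 1 fixed joints
DOF contribution per joint type: revolute=1, prismatic=1, spherical=3, fixed=0
DOF = 1*1 + 1*0
DOF = 1

1


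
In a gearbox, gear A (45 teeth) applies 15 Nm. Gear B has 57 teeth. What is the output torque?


Given: N1 = 45, N2 = 57, T1 = 15 Nm
Using T2/T1 = N2/N1
T2 = T1 * N2 / N1
T2 = 15 * 57 / 45
T2 = 855 / 45
T2 = 19 Nm

19 Nm


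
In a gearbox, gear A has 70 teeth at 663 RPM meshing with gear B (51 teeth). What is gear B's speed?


Given: N1 = 70 teeth, w1 = 663 RPM, N2 = 51 teeth
Using N1*w1 = N2*w2
w2 = N1*w1 / N2
w2 = 70*663 / 51
w2 = 46410 / 51
w2 = 910 RPM

910 RPM


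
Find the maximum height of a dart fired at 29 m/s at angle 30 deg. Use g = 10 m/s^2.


Given: v0 = 29 m/s, theta = 30 deg, g = 10 m/s^2
sin^2(30) = 1/4
Using H = v0^2 * sin^2(theta) / (2*g)
H = 29^2 * 1/4 / (2*10)
H = 841 * 1/4 / 20
H = 841/4 / 20
H = 841/80 m

841/80 m


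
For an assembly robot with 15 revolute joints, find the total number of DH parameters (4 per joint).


Given: 15 joints, 4 DH parameters per joint (d, theta, a, alpha)
Total DH parameters = number_of_joints * 4
Total = 15 * 4
Total = 60

60


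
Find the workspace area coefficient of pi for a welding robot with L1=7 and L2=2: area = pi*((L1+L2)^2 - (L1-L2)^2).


Given: L1 = 7, L2 = 2
(L1+L2)^2 = (9)^2 = 81
(L1-L2)^2 = (5)^2 = 25
Difference = 81 - 25 = 56
This equals 4*L1*L2 = 4*7*2 = 56
Workspace area = 56*pi

56


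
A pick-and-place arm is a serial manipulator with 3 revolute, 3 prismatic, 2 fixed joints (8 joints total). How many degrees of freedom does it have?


Given: serial robot with 3 revolute, 3 prismatic, 2 fixed joints
DOF contribution per joint type: revolute=1, prismatic=1, spherical=3, fixed=0
DOF = 3*1 + 3*1 + 2*0
DOF = 6

6
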